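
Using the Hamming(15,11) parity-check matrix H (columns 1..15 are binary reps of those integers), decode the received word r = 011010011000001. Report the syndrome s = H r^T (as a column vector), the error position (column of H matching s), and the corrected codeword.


s = (1, 0, 1, 0)^T, error position = 10, corrected codeword c = 011010011100001

Compute s = H r^T mod 2 one row at a time:
  s_1 = 1 + 1 + 0 + 0 + 0 + 0 + 0 + 1 = 3 ≡ 1 (mod 2).
  s_2 = 0 + 1 + 0 + 0 + 0 + 0 + 0 + 1 = 2 ≡ 0 (mod 2).
  s_3 = 1 + 1 + 0 + 0 + 0 + 0 + 0 + 1 = 3 ≡ 1 (mod 2).
  s_4 = 0 + 1 + 1 + 0 + 1 + 0 + 0 + 1 = 4 ≡ 0 (mod 2).
s = (1, 0, 1, 0)^T — this equals column 10 of H (binary 1010), so error is at position 10.
Correct: flip bit 10 of r = 011010011000001 to get c = 011010011100001.


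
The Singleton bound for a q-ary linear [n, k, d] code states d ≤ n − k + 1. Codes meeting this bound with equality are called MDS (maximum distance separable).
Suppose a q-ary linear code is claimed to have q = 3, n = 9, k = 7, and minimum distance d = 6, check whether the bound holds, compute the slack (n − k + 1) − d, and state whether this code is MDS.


Singleton RHS = n − k + 1 = 3, slack = -3, bound violated (no such code; not MDS).

Singleton bound: d ≤ n − k + 1.
Here n = 9, k = 7, so n − k + 1 = 3.
Given d = 6, check d ≤ 3: NO.
Slack = (n − k + 1) − d = -3.
The slack is negative: d = 6 exceeds n − k + 1 = 3 by 3, so the Singleton bound is violated and no linear [9, 7, 6]_3 code can exist. In particular it is not MDS (MDS requires d = n − k + 1 exactly).
Description: the claimed parameters are [9, 7, 6]_3; such a code would be impossible (violates the Singleton bound).


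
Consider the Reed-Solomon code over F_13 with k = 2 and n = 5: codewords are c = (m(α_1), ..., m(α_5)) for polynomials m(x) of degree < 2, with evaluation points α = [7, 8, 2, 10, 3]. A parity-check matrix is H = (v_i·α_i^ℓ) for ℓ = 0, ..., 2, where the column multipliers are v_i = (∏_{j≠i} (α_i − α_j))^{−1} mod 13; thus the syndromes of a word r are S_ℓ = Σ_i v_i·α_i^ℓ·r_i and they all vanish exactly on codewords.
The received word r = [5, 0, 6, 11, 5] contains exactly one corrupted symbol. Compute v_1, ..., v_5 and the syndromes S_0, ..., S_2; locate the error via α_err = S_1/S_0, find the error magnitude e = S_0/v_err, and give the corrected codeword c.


S = (7, 10, 5), error at position 1, error magnitude e = 4, c = [1, 0, 6, 11, 5].

Step 1: column multipliers v_i = (∏_{j≠i}(α_i − α_j))^{−1} mod 13.
  i = 1 (α = 7): (7−8)(7−2)(7−10)(7−3) = (−1)·5·(−3)·4 = 60 ≡ 8, so v_1 = 8^{−1} = 5 (mod 13).
  i = 2 (α = 8): (8−7)(8−2)(8−10)(8−3) = 1·6·(−2)·5 = −60 ≡ 5, so v_2 = 5^{−1} = 8 (mod 13).
  i = 3 (α = 2): (2−7)(2−8)(2−10)(2−3) = (−5)·(−6)·(−8)·(−1) = 240 ≡ 6, so v_3 = 6^{−1} = 11 (mod 13).
  i = 4 (α = 10): (10−7)(10−8)(10−2)(10−3) = 3·2·8·7 = 336 ≡ 11, so v_4 = 11^{−1} = 6 (mod 13).
  i = 5 (α = 3): (3−7)(3−8)(3−2)(3−10) = (−4)·(−5)·1·(−7) = −140 ≡ 3, so v_5 = 3^{−1} = 9 (mod 13).
  v = [5, 8, 11, 6, 9].
Step 2: syndromes of r = [5, 0, 6, 11, 5] (all sums mod 13).
  S_0 = Σ v_i r_i = 5·5 + 8·0 + 11·6 + 6·11 + 9·5 = 202 ≡ 7.
  S_1 = Σ v_i α_i r_i = 5·7·5 + 8·8·0 + 11·2·6 + 6·10·11 + 9·3·5 = 1102 ≡ 10.
  α_i^2 mod 13 = [10, 12, 4, 9, 9].
  S_2 = Σ v_i α_i^2 r_i = 5·10·5 + 8·12·0 + 11·4·6 + 6·9·11 + 9·9·5 = 1513 ≡ 5.
  S = (7, 10, 5) ≠ 0, so r is not a codeword (an error is present).
Step 3: locate the error. For a single error e at position i, S_ℓ = v_i·e·α_i^ℓ, so α_err = S_1/S_0.
  S_0^{−1} = 7^{−1} = 2 (mod 13), so α_err = 10·2 = 20 ≡ 7 = α_1. Error position i = 1.
  Consistency check: S_2/S_1 = 5·4 = 20 ≡ 7 = α_err ✓ (single-error assumption holds).
Step 4: error magnitude e = S_0/v_1 = S_0·∏_{j≠1}(α_1 − α_j) = 7·8 = 56 ≡ 4 (mod 13).
Step 5: correct position 1: c_1 = r_1 − e = 5 − 4 ≡ 1 (mod 13). Hence c = [1, 0, 6, 11, 5].
  Check: interpolating c through the α_i gives m(x) = 8 + 12·x (degree < 2) with m(α_i) = c_i for every i, so c is indeed a codeword.


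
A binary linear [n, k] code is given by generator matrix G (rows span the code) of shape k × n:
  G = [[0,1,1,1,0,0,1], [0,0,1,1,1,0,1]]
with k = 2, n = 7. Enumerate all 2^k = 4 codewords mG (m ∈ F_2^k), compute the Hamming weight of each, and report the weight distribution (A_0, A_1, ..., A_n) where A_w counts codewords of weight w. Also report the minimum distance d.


Weight distribution: A_0 = 1, A_2 = 1, A_4 = 2. Minimum distance d = 2.

Enumerate all 2^2 = 4 messages m ∈ F_2^2.
For each, compute codeword c = mG in F_2^7, then tally its weight.
  m = 00 → c = 0000000, weight = 0.
  m = 10 → c = 0111001, weight = 4.
  m = 01 → c = 0011101, weight = 4.
  m = 11 → c = 0100100, weight = 2.
Tally weights:
  weight 0: 1 codewords.
  weight 2: 1 codewords.
  weight 4: 2 codewords.
Minimum distance d = smallest w > 0 with A_w > 0 = 2.
Sanity: Σ A_w = 4 = 2^2 = 4 ✓.


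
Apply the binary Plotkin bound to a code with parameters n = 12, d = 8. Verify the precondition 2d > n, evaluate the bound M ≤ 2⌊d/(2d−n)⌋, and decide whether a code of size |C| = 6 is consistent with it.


Plotkin bound M ≤ 4; given |C| = 6 > bound (violated).

Check applicability: 2d = 16, n = 12.
2d − n = 4 > 0, so Plotkin applies.
Compute d/(2d−n) = 8/4 ≈ 2.0000.
⌊d/(2d−n)⌋ = 2.
Plotkin bound: M ≤ 2·2 = 4.
Given |C| = 6, check: VIOLATED.
This |C| is above the Plotkin bound, so no binary code with n = 12, d = 8 and 6 codewords exists.


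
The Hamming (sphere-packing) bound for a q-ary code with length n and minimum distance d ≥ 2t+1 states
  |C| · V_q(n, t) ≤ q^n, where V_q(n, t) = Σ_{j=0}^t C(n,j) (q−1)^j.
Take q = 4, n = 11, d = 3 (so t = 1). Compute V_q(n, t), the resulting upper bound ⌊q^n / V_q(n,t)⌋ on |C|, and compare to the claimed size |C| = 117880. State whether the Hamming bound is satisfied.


V_q(n, t) = 34, q^n = 4194304, Hamming bound = 123361, |C| = 117880 ≤ bound (satisfied).

Step 1: Compute V_q(n, t) = Σ_{j=0}^1 C(n, j) (q−1)^j.
  j = 0: C(11,0)·(3)^0 = 1·1 = 1.
  j = 1: C(11,1)·(3)^1 = 11·3 = 33.
  V_q(n, t) = 1 + 33 = 34.
Step 2: q^n = 4^11 = 4194304.
Step 3: Hamming bound ⌊q^n / V_q(n,t)⌋ = ⌊4194304/34⌋ = 123361.
Step 4: Compare |C| = 117880 to 123361: satisfied.
The claimed |C| lies below the Hamming bound.


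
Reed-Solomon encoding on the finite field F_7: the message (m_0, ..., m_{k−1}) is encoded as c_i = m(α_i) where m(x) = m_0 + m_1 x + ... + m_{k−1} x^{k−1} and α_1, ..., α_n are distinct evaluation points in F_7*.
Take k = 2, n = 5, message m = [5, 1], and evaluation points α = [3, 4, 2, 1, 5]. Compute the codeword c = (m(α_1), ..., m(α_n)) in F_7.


c = [1, 2, 0, 6, 3]

Message polynomial: m(x) = 5 + 1·x (mod 7).
For each evaluation point α_i, compute m(α_i) mod 7:
  α_1 = 3: Horner steps 1 → 1, so m(3) = 1.
  α_2 = 4: Horner steps 1 → 2, so m(4) = 2.
  α_3 = 2: Horner steps 1 → 0, so m(2) = 0.
  α_4 = 1: Horner steps 1 → 6, so m(1) = 6.
  α_5 = 5: Horner steps 1 → 3, so m(5) = 3.
Codeword c = [1, 2, 0, 6, 3] ∈ F_7^5.


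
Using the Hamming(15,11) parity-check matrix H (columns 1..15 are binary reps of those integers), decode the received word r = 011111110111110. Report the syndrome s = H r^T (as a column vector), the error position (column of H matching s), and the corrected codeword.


s = (0, 1, 1, 1)^T, error position = 7, corrected codeword c = 011111010111110

Compute s = H r^T mod 2 one row at a time:
  s_1 = 1 + 0 + 1 + 1 + 1 + 1 + 1 + 0 = 6 ≡ 0 (mod 2).
  s_2 = 1 + 1 + 1 + 1 + 1 + 1 + 1 + 0 = 7 ≡ 1 (mod 2).
  s_3 = 1 + 1 + 1 + 1 + 1 + 1 + 1 + 0 = 7 ≡ 1 (mod 2).
  s_4 = 0 + 1 + 1 + 1 + 0 + 1 + 1 + 0 = 5 ≡ 1 (mod 2).
s = (0, 1, 1, 1)^T — this equals column 7 of H (binary 0111), so error is at position 7.
Correct: flip bit 7 of r = 011111110111110 to get c = 011111010111110.


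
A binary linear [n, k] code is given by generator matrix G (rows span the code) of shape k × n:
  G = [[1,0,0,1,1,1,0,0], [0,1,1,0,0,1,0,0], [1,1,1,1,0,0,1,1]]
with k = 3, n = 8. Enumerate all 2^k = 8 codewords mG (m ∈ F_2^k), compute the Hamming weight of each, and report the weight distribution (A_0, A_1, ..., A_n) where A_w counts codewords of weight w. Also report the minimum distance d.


Weight distribution: A_0 = 1, A_3 = 2, A_4 = 1, A_5 = 2, A_6 = 2. Minimum distance d = 3.

Enumerate all 2^3 = 8 messages m ∈ F_2^3.
For each, compute codeword c = mG in F_2^8, then tally its weight.
  m = 000 → c = 00000000, weight = 0.
  m = 100 → c = 10011100, weight = 4.
  m = 010 → c = 01100100, weight = 3.
  m = 110 → c = 11111000, weight = 5.
  m = 001 → c = 11110011, weight = 6.
  m = 101 → c = 01101111, weight = 6.
  m = 011 → c = 10010111, weight = 5.
  m = 111 → c = 00001011, weight = 3.
Tally weights:
  weight 0: 1 codewords.
  weight 3: 2 codewords.
  weight 4: 1 codewords.
  weight 5: 2 codewords.
  weight 6: 2 codewords.
Minimum distance d = smallest w > 0 with A_w > 0 = 3.
Sanity: Σ A_w = 8 = 2^3 = 8 ✓.


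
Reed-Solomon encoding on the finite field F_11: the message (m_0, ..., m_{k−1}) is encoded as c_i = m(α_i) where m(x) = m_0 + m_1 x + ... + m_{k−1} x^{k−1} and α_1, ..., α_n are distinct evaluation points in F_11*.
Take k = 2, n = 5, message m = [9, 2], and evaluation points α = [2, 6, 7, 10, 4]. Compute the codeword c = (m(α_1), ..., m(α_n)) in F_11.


c = [2, 10, 1, 7, 6]

Message polynomial: m(x) = 9 + 2·x (mod 11).
For each evaluation point α_i, compute m(α_i) mod 11:
  α_1 = 2: Horner steps 2 → 2, so m(2) = 2.
  α_2 = 6: Horner steps 2 → 10, so m(6) = 10.
  α_3 = 7: Horner steps 2 → 1, so m(7) = 1.
  α_4 = 10: Horner steps 2 → 7, so m(10) = 7.
  α_5 = 4: Horner steps 2 → 6, so m(4) = 6.
Codeword c = [2, 10, 1, 7, 6] ∈ F_11^5.


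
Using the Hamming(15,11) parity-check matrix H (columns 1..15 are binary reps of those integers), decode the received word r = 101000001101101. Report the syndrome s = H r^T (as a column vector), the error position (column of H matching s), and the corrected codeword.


s = (1, 1, 1, 1)^T, error position = 15, corrected codeword c = 101000001101100

Compute s = H r^T mod 2 one row at a time:
  s_1 = 0 + 1 + 1 + 0 + 1 + 1 + 0 + 1 = 5 ≡ 1 (mod 2).
  s_2 = 0 + 0 + 0 + 0 + 1 + 1 + 0 + 1 = 3 ≡ 1 (mod 2).
  s_3 = 0 + 1 + 0 + 0 + 1 + 0 + 0 + 1 = 3 ≡ 1 (mod 2).
  s_4 = 1 + 1 + 0 + 0 + 1 + 0 + 1 + 1 = 5 ≡ 1 (mod 2).
s = (1, 1, 1, 1)^T — this equals column 15 of H (binary 1111), so error is at position 15.
Correct: flip bit 15 of r = 101000001101101 to get c = 101000001101100.


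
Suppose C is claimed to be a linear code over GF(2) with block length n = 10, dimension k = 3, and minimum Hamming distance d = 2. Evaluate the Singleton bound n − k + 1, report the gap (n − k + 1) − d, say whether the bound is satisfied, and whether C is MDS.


Singleton RHS = n − k + 1 = 8, slack = 6, bound satisfied, not MDS.

Singleton bound: d ≤ n − k + 1.
Here n = 10, k = 3, so n − k + 1 = 8.
Given d = 2, check d ≤ 8: YES.
Slack = (n − k + 1) − d = 6.
The code is NOT MDS (slack = 6 > 0).
Description: the claimed parameters are [10, 3, 2]_2; such a code would be non-MDS.


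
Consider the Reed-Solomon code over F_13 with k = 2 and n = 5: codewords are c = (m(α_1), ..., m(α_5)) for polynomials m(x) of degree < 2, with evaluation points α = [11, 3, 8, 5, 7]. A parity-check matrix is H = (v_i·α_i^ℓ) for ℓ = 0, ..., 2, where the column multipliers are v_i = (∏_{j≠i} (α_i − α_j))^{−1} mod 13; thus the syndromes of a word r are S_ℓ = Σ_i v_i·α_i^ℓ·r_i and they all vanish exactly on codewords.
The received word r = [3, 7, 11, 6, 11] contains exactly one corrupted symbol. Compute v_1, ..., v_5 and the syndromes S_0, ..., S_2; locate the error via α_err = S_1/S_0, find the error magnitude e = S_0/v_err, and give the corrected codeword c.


S = (1, 7, 10), error at position 5, error magnitude e = 6, c = [3, 7, 11, 6, 5].

Step 1: column multipliers v_i = (∏_{j≠i}(α_i − α_j))^{−1} mod 13.
  i = 1 (α = 11): (11−3)(11−8)(11−5)(11−7) = 8·3·6·4 = 576 ≡ 4, so v_1 = 4^{−1} = 10 (mod 13).
  i = 2 (α = 3): (3−11)(3−8)(3−5)(3−7) = (−8)·(−5)·(−2)·(−4) = 320 ≡ 8, so v_2 = 8^{−1} = 5 (mod 13).
  i = 3 (α = 8): (8−11)(8−3)(8−5)(8−7) = (−3)·5·3·1 = −45 ≡ 7, so v_3 = 7^{−1} = 2 (mod 13).
  i = 4 (α = 5): (5−11)(5−3)(5−8)(5−7) = (−6)·2·(−3)·(−2) = −72 ≡ 6, so v_4 = 6^{−1} = 11 (mod 13).
  i = 5 (α = 7): (7−11)(7−3)(7−8)(7−5) = (−4)·4·(−1)·2 = 32 ≡ 6, so v_5 = 6^{−1} = 11 (mod 13).
  v = [10, 5, 2, 11, 11].
Step 2: syndromes of r = [3, 7, 11, 6, 11] (all sums mod 13).
  S_0 = Σ v_i r_i = 10·3 + 5·7 + 2·11 + 11·6 + 11·11 = 274 ≡ 1.
  S_1 = Σ v_i α_i r_i = 10·11·3 + 5·3·7 + 2·8·11 + 11·5·6 + 11·7·11 = 1788 ≡ 7.
  α_i^2 mod 13 = [4, 9, 12, 12, 10].
  S_2 = Σ v_i α_i^2 r_i = 10·4·3 + 5·9·7 + 2·12·11 + 11·12·6 + 11·10·11 = 2701 ≡ 10.
  S = (1, 7, 10) ≠ 0, so r is not a codeword (an error is present).
Step 3: locate the error. For a single error e at position i, S_ℓ = v_i·e·α_i^ℓ, so α_err = S_1/S_0.
  S_0^{−1} = 1^{−1} = 1 (mod 13), so α_err = 7·1 = 7 ≡ 7 = α_5. Error position i = 5.
  Consistency check: S_2/S_1 = 10·2 = 20 ≡ 7 = α_err ✓ (single-error assumption holds).
Step 4: error magnitude e = S_0/v_5 = S_0·∏_{j≠5}(α_5 − α_j) = 1·6 = 6 ≡ 6 (mod 13).
Step 5: correct position 5: c_5 = r_5 − e = 11 − 6 ≡ 5 (mod 13). Hence c = [3, 7, 11, 6, 5].
  Check: interpolating c through the α_i gives m(x) = 2 + 6·x (degree < 2) with m(α_i) = c_i for every i, so c is indeed a codeword.


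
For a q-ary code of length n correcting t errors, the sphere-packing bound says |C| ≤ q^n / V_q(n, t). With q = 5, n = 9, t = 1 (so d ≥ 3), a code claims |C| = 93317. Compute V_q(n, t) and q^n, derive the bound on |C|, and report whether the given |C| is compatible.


V_q(n, t) = 37, q^n = 1953125, Hamming bound = 52787, |C| = 93317 > bound (violated).

Step 1: Compute V_q(n, t) = Σ_{j=0}^1 C(n, j) (q−1)^j.
  j = 0: C(9,0)·(4)^0 = 1·1 = 1.
  j = 1: C(9,1)·(4)^1 = 9·4 = 36.
  V_q(n, t) = 1 + 36 = 37.
Step 2: q^n = 5^9 = 1953125.
Step 3: Hamming bound ⌊q^n / V_q(n,t)⌋ = ⌊1953125/37⌋ = 52787.
Step 4: Compare |C| = 93317 to 52787: violated.
The claimed |C| lies above the Hamming bound, so no 5-ary code of length 9 with d ≥ 3 can have 93317 codewords.


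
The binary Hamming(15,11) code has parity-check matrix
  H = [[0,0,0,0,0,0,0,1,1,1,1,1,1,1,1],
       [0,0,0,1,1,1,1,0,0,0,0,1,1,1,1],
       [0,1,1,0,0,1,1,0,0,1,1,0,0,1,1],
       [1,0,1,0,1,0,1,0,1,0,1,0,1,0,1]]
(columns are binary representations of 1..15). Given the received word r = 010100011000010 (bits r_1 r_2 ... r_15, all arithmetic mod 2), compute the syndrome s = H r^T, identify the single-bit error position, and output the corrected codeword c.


s = (1, 0, 0, 1)^T, error position = 9, corrected codeword c = 010100010000010

Compute s = H r^T mod 2 one row at a time:
  s_1 = 1 + 1 + 0 + 0 + 0 + 0 + 1 + 0 = 3 ≡ 1 (mod 2).
  s_2 = 1 + 0 + 0 + 0 + 0 + 0 + 1 + 0 = 2 ≡ 0 (mod 2).
  s_3 = 1 + 0 + 0 + 0 + 0 + 0 + 1 + 0 = 2 ≡ 0 (mod 2).
  s_4 = 0 + 0 + 0 + 0 + 1 + 0 + 0 + 0 = 1 ≡ 1 (mod 2).
s = (1, 0, 0, 1)^T — this equals column 9 of H (binary 1001), so error is at position 9.
Correct: flip bit 9 of r = 010100011000010 to get c = 010100010000010.


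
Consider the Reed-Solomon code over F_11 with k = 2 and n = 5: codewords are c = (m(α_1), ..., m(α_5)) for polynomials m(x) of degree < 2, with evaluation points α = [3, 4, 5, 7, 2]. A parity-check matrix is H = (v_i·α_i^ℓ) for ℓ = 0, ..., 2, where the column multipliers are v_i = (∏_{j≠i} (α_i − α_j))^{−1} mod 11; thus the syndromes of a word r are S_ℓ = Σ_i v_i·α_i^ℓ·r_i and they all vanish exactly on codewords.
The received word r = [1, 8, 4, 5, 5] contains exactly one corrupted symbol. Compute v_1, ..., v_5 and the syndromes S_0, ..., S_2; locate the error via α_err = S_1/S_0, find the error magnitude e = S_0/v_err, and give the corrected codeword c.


S = (2, 3, 10), error at position 4, error magnitude e = 9, c = [1, 8, 4, 7, 5].

Step 1: column multipliers v_i = (∏_{j≠i}(α_i − α_j))^{−1} mod 11.
  i = 1 (α = 3): (3−4)(3−5)(3−7)(3−2) = (−1)·(−2)·(−4)·1 = −8 ≡ 3, so v_1 = 3^{−1} = 4 (mod 11).
  i = 2 (α = 4): (4−3)(4−5)(4−7)(4−2) = 1·(−1)·(−3)·2 = 6 ≡ 6, so v_2 = 6^{−1} = 2 (mod 11).
  i = 3 (α = 5): (5−3)(5−4)(5−7)(5−2) = 2·1·(−2)·3 = −12 ≡ 10, so v_3 = 10^{−1} = 10 (mod 11).
  i = 4 (α = 7): (7−3)(7−4)(7−5)(7−2) = 4·3·2·5 = 120 ≡ 10, so v_4 = 10^{−1} = 10 (mod 11).
  i = 5 (α = 2): (2−3)(2−4)(2−5)(2−7) = (−1)·(−2)·(−3)·(−5) = 30 ≡ 8, so v_5 = 8^{−1} = 7 (mod 11).
  v = [4, 2, 10, 10, 7].
Step 2: syndromes of r = [1, 8, 4, 5, 5] (all sums mod 11).
  S_0 = Σ v_i r_i = 4·1 + 2·8 + 10·4 + 10·5 + 7·5 = 145 ≡ 2.
  S_1 = Σ v_i α_i r_i = 4·3·1 + 2·4·8 + 10·5·4 + 10·7·5 + 7·2·5 = 696 ≡ 3.
  α_i^2 mod 11 = [9, 5, 3, 5, 4].
  S_2 = Σ v_i α_i^2 r_i = 4·9·1 + 2·5·8 + 10·3·4 + 10·5·5 + 7·4·5 = 626 ≡ 10.
  S = (2, 3, 10) ≠ 0, so r is not a codeword (an error is present).
Step 3: locate the error. For a single error e at position i, S_ℓ = v_i·e·α_i^ℓ, so α_err = S_1/S_0.
  S_0^{−1} = 2^{−1} = 6 (mod 11), so α_err = 3·6 = 18 ≡ 7 = α_4. Error position i = 4.
  Consistency check: S_2/S_1 = 10·4 = 40 ≡ 7 = α_err ✓ (single-error assumption holds).
Step 4: error magnitude e = S_0/v_4 = S_0·∏_{j≠4}(α_4 − α_j) = 2·10 = 20 ≡ 9 (mod 11).
Step 5: correct position 4: c_4 = r_4 − e = 5 − 9 ≡ 7 (mod 11). Hence c = [1, 8, 4, 7, 5].
  Check: interpolating c through the α_i gives m(x) = 2 + 7·x (degree < 2) with m(α_i) = c_i for every i, so c is indeed a codeword.


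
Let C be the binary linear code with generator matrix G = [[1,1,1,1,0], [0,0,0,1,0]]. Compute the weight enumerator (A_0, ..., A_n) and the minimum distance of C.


Weight distribution: A_0 = 1, A_1 = 1, A_3 = 1, A_4 = 1. Minimum distance d = 1.

Enumerate all 2^2 = 4 messages m ∈ F_2^2.
For each, compute codeword c = mG in F_2^5, then tally its weight.
  m = 00 → c = 00000, weight = 0.
  m = 10 → c = 11110, weight = 4.
  m = 01 → c = 00010, weight = 1.
  m = 11 → c = 11100, weight = 3.
Tally weights:
  weight 0: 1 codewords.
  weight 1: 1 codewords.
  weight 3: 1 codewords.
  weight 4: 1 codewords.
Minimum distance d = smallest w > 0 with A_w > 0 = 1.
Sanity: Σ A_w = 4 = 2^2 = 4 ✓.


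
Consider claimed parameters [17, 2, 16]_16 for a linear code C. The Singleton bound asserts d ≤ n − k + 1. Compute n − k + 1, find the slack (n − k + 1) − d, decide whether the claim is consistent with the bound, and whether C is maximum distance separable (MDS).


Singleton RHS = n − k + 1 = 16, slack = 0, bound satisfied, MDS.

Singleton bound: d ≤ n − k + 1.
Here n = 17, k = 2, so n − k + 1 = 16.
Given d = 16, check d ≤ 16: YES.
Slack = (n − k + 1) − d = 0.
The code is MDS (slack = 0).
Description: the claimed parameters are [17, 2, 16]_16; such a code would be MDS (meets Singleton bound).


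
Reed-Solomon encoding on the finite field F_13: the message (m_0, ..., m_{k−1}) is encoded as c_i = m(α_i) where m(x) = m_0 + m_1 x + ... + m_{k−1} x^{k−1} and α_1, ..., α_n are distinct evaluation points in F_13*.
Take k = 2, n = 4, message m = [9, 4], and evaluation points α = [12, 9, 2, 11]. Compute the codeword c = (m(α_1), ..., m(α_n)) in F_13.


c = [5, 6, 4, 1]

Message polynomial: m(x) = 9 + 4·x (mod 13).
For each evaluation point α_i, compute m(α_i) mod 13:
  α_1 = 12: Horner steps 4 → 5, so m(12) = 5.
  α_2 = 9: Horner steps 4 → 6, so m(9) = 6.
  α_3 = 2: Horner steps 4 → 4, so m(2) = 4.
  α_4 = 11: Horner steps 4 → 1, so m(11) = 1.
Codeword c = [5, 6, 4, 1] ∈ F_13^4.


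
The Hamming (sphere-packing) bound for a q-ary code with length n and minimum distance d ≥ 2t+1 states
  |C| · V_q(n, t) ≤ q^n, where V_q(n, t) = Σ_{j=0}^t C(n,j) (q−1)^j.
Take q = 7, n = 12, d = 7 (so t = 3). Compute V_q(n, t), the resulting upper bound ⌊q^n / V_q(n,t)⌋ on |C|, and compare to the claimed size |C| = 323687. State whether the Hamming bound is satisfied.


V_q(n, t) = 49969, q^n = 13841287201, Hamming bound = 276997, |C| = 323687 > bound (violated).

Step 1: Compute V_q(n, t) = Σ_{j=0}^3 C(n, j) (q−1)^j.
  j = 0: C(12,0)·(6)^0 = 1·1 = 1.
  j = 1: C(12,1)·(6)^1 = 12·6 = 72.
  j = 2: C(12,2)·(6)^2 = 66·36 = 2376.
  j = 3: C(12,3)·(6)^3 = 220·216 = 47520.
  V_q(n, t) = 1 + 72 + 2376 + 47520 = 49969.
Step 2: q^n = 7^12 = 13841287201.
Step 3: Hamming bound ⌊q^n / V_q(n,t)⌋ = ⌊13841287201/49969⌋ = 276997.
Step 4: Compare |C| = 323687 to 276997: violated.
The claimed |C| lies above the Hamming bound, so no 7-ary code of length 12 with d ≥ 7 can have 323687 codewords.


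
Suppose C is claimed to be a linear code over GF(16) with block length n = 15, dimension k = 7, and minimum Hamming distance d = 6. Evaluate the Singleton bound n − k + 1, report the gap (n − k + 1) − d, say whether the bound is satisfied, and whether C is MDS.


Singleton RHS = n − k + 1 = 9, slack = 3, bound satisfied, not MDS.

Singleton bound: d ≤ n − k + 1.
Here n = 15, k = 7, so n − k + 1 = 9.
Given d = 6, check d ≤ 9: YES.
Slack = (n − k + 1) − d = 3.
The code is NOT MDS (slack = 3 > 0).
Description: the claimed parameters are [15, 7, 6]_16; such a code would be non-MDS.


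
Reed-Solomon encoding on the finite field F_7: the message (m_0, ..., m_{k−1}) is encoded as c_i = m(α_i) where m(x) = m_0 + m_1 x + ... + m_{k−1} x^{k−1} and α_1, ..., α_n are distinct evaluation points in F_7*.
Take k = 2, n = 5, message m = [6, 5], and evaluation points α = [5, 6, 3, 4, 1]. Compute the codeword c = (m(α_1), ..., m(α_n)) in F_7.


c = [3, 1, 0, 5, 4]

Message polynomial: m(x) = 6 + 5·x (mod 7).
For each evaluation point α_i, compute m(α_i) mod 7:
  α_1 = 5: Horner steps 5 → 3, so m(5) = 3.
  α_2 = 6: Horner steps 5 → 1, so m(6) = 1.
  α_3 = 3: Horner steps 5 → 0, so m(3) = 0.
  α_4 = 4: Horner steps 5 → 5, so m(4) = 5.
  α_5 = 1: Horner steps 5 → 4, so m(1) = 4.
Codeword c = [3, 1, 0, 5, 4] ∈ F_7^5.


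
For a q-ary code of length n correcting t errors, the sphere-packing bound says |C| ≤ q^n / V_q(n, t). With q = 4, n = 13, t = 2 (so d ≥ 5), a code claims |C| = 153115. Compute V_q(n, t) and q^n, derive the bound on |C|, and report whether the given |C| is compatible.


V_q(n, t) = 742, q^n = 67108864, Hamming bound = 90443, |C| = 153115 > bound (violated).

Step 1: Compute V_q(n, t) = Σ_{j=0}^2 C(n, j) (q−1)^j.
  j = 0: C(13,0)·(3)^0 = 1·1 = 1.
  j = 1: C(13,1)·(3)^1 = 13·3 = 39.
  j = 2: C(13,2)·(3)^2 = 78·9 = 702.
  V_q(n, t) = 1 + 39 + 702 = 742.
Step 2: q^n = 4^13 = 67108864.
Step 3: Hamming bound ⌊q^n / V_q(n,t)⌋ = ⌊67108864/742⌋ = 90443.
Step 4: Compare |C| = 153115 to 90443: violated.
The claimed |C| lies above the Hamming bound, so no 4-ary code of length 13 with d ≥ 5 can have 153115 codewords.


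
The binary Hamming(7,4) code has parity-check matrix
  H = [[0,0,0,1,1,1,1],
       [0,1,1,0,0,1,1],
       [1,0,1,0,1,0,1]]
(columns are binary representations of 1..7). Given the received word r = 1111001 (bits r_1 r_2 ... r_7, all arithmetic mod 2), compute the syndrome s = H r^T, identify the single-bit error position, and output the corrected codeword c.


s = (0, 1, 1)^T, error position = 3, corrected codeword c = 1101001

Compute s = H r^T mod 2 one row at a time:
  s_1 = 1 + 0 + 0 + 1 = 2 ≡ 0 (mod 2).
  s_2 = 1 + 1 + 0 + 1 = 3 ≡ 1 (mod 2).
  s_3 = 1 + 1 + 0 + 1 = 3 ≡ 1 (mod 2).
s = (0, 1, 1)^T — this equals column 3 of H (binary 011), so error is at position 3.
Correct: flip bit 3 of r = 1111001 to get c = 1101001.


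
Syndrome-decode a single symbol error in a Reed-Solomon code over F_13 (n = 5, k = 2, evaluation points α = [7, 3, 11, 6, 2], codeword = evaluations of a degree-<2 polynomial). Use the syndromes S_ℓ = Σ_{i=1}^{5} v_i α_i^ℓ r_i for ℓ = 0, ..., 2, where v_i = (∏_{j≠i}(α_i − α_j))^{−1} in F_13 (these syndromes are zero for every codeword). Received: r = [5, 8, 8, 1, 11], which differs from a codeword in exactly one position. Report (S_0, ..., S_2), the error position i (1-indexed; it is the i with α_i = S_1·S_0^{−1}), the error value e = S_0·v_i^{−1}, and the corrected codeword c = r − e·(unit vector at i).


S = (4, 12, 10), error at position 2, error magnitude e = 6, c = [5, 2, 8, 1, 11].

Step 1: column multipliers v_i = (∏_{j≠i}(α_i − α_j))^{−1} mod 13.
  i = 1 (α = 7): (7−3)(7−11)(7−6)(7−2) = 4·(−4)·1·5 = −80 ≡ 11, so v_1 = 11^{−1} = 6 (mod 13).
  i = 2 (α = 3): (3−7)(3−11)(3−6)(3−2) = (−4)·(−8)·(−3)·1 = −96 ≡ 8, so v_2 = 8^{−1} = 5 (mod 13).
  i = 3 (α = 11): (11−7)(11−3)(11−6)(11−2) = 4·8·5·9 = 1440 ≡ 10, so v_3 = 10^{−1} = 4 (mod 13).
  i = 4 (α = 6): (6−7)(6−3)(6−11)(6−2) = (−1)·3·(−5)·4 = 60 ≡ 8, so v_4 = 8^{−1} = 5 (mod 13).
  i = 5 (α = 2): (2−7)(2−3)(2−11)(2−6) = (−5)·(−1)·(−9)·(−4) = 180 ≡ 11, so v_5 = 11^{−1} = 6 (mod 13).
  v = [6, 5, 4, 5, 6].
Step 2: syndromes of r = [5, 8, 8, 1, 11] (all sums mod 13).
  S_0 = Σ v_i r_i = 6·5 + 5·8 + 4·8 + 5·1 + 6·11 = 173 ≡ 4.
  S_1 = Σ v_i α_i r_i = 6·7·5 + 5·3·8 + 4·11·8 + 5·6·1 + 6·2·11 = 844 ≡ 12.
  α_i^2 mod 13 = [10, 9, 4, 10, 4].
  S_2 = Σ v_i α_i^2 r_i = 6·10·5 + 5·9·8 + 4·4·8 + 5·10·1 + 6·4·11 = 1102 ≡ 10.
  S = (4, 12, 10) ≠ 0, so r is not a codeword (an error is present).
Step 3: locate the error. For a single error e at position i, S_ℓ = v_i·e·α_i^ℓ, so α_err = S_1/S_0.
  S_0^{−1} = 4^{−1} = 10 (mod 13), so α_err = 12·10 = 120 ≡ 3 = α_2. Error position i = 2.
  Consistency check: S_2/S_1 = 10·12 = 120 ≡ 3 = α_err ✓ (single-error assumption holds).
Step 4: error magnitude e = S_0/v_2 = S_0·∏_{j≠2}(α_2 − α_j) = 4·8 = 32 ≡ 6 (mod 13).
Step 5: correct position 2: c_2 = r_2 − e = 8 − 6 ≡ 2 (mod 13). Hence c = [5, 2, 8, 1, 11].
  Check: interpolating c through the α_i gives m(x) = 3 + 4·x (degree < 2) with m(α_i) = c_i for every i, so c is indeed a codeword.


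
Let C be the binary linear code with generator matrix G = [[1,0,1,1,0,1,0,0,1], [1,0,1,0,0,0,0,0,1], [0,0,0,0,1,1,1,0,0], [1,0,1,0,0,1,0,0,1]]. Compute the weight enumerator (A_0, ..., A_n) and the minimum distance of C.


Weight distribution: A_0 = 1, A_1 = 2, A_2 = 2, A_3 = 3, A_4 = 3, A_5 = 2, A_6 = 2, A_7 = 1. Minimum distance d = 1.

Enumerate all 2^4 = 16 messages m ∈ F_2^4.
For each, compute codeword c = mG in F_2^9, then tally its weight.
  m = 0000 → c = 000000000, weight = 0.
  m = 1000 → c = 101101001, weight = 5.
  m = 0100 → c = 101000001, weight = 3.
  m = 1100 → c = 000101000, weight = 2.
  m = 0010 → c = 000011100, weight = 3.
  m = 1010 → c = 101110101, weight = 6.
  m = 0110 → c = 101011101, weight = 6.
  m = 1110 → c = 000110100, weight = 3.
  m = 0001 → c = 101001001, weight = 4.
  m = 1001 → c = 000100000, weight = 1.
  m = 0101 → c = 000001000, weight = 1.
  m = 1101 → c = 101100001, weight = 4.
  m = 0011 → c = 101010101, weight = 5.
  m = 1011 → c = 000111100, weight = 4.
  m = 0111 → c = 000010100, weight = 2.
  m = 1111 → c = 101111101, weight = 7.
Tally weights:
  weight 0: 1 codewords.
  weight 1: 2 codewords.
  weight 2: 2 codewords.
  weight 3: 3 codewords.
  weight 4: 3 codewords.
  weight 5: 2 codewords.
  weight 6: 2 codewords.
  weight 7: 1 codewords.
Minimum distance d = smallest w > 0 with A_w > 0 = 1.
Sanity: Σ A_w = 16 = 2^4 = 16 ✓.


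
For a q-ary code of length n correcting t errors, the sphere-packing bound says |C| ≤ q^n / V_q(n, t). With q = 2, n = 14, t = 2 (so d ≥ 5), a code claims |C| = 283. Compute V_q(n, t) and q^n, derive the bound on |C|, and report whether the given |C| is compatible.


V_q(n, t) = 106, q^n = 16384, Hamming bound = 154, |C| = 283 > bound (violated).

Step 1: Compute V_q(n, t) = Σ_{j=0}^2 C(n, j) (q−1)^j.
  j = 0: C(14,0)·(1)^0 = 1·1 = 1.
  j = 1: C(14,1)·(1)^1 = 14·1 = 14.
  j = 2: C(14,2)·(1)^2 = 91·1 = 91.
  V_q(n, t) = 1 + 14 + 91 = 106.
Step 2: q^n = 2^14 = 16384.
Step 3: Hamming bound ⌊q^n / V_q(n,t)⌋ = ⌊16384/106⌋ = 154.
Step 4: Compare |C| = 283 to 154: violated.
The claimed |C| lies above the Hamming bound, so no 2-ary code of length 14 with d ≥ 5 can have 283 codewords.


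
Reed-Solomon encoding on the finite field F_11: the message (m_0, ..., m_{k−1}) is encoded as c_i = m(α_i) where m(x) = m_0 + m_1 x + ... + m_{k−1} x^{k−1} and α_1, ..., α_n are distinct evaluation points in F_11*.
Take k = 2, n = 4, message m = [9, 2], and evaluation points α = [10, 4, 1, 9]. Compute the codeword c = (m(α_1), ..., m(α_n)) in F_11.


c = [7, 6, 0, 5]

Message polynomial: m(x) = 9 + 2·x (mod 11).
For each evaluation point α_i, compute m(α_i) mod 11:
  α_1 = 10: Horner steps 2 → 7, so m(10) = 7.
  α_2 = 4: Horner steps 2 → 6, so m(4) = 6.
  α_3 = 1: Horner steps 2 → 0, so m(1) = 0.
  α_4 = 9: Horner steps 2 → 5, so m(9) = 5.
Codeword c = [7, 6, 0, 5] ∈ F_11^4.


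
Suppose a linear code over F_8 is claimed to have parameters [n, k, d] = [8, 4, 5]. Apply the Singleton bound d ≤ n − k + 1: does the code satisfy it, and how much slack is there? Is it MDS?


Singleton RHS = n − k + 1 = 5, slack = 0, bound satisfied, MDS.

Singleton bound: d ≤ n − k + 1.
Here n = 8, k = 4, so n − k + 1 = 5.
Given d = 5, check d ≤ 5: YES.
Slack = (n − k + 1) − d = 0.
The code is MDS (slack = 0).
Description: the claimed parameters are [8, 4, 5]_8; such a code would be MDS (meets Singleton bound).


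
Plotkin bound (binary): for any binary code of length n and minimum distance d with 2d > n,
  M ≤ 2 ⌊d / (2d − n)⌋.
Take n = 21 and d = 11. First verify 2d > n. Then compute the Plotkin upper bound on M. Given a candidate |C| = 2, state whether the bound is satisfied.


Plotkin bound M ≤ 22; given |C| = 2 ≤ bound (satisfied).

Check applicability: 2d = 22, n = 21.
2d − n = 1 > 0, so Plotkin applies.
Compute d/(2d−n) = 11/1 ≈ 11.0000.
⌊d/(2d−n)⌋ = 11.
Plotkin bound: M ≤ 2·11 = 22.
Given |C| = 2, check: satisfied.
This |C| is below the Plotkin bound.


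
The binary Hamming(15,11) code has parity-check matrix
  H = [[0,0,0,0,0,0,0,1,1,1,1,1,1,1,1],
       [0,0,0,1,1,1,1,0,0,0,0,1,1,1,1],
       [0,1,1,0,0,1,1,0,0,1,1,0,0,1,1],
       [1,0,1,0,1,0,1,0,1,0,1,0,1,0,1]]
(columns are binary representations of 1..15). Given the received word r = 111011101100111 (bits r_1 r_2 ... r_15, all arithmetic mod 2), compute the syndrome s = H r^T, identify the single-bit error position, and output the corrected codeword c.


s = (1, 0, 1, 1)^T, error position = 11, corrected codeword c = 111011101110111

Compute s = H r^T mod 2 one row at a time:
  s_1 = 0 + 1 + 1 + 0 + 0 + 1 + 1 + 1 = 5 ≡ 1 (mod 2).
  s_2 = 0 + 1 + 1 + 1 + 0 + 1 + 1 + 1 = 6 ≡ 0 (mod 2).
  s_3 = 1 + 1 + 1 + 1 + 1 + 0 + 1 + 1 = 7 ≡ 1 (mod 2).
  s_4 = 1 + 1 + 1 + 1 + 1 + 0 + 1 + 1 = 7 ≡ 1 (mod 2).
s = (1, 0, 1, 1)^T — this equals column 11 of H (binary 1011), so error is at position 11.
Correct: flip bit 11 of r = 111011101100111 to get c = 111011101110111.


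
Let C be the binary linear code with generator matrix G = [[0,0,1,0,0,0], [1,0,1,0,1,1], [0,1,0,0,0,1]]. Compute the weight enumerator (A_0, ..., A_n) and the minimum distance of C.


Weight distribution: A_0 = 1, A_1 = 1, A_2 = 1, A_3 = 3, A_4 = 2. Minimum distance d = 1.

Enumerate all 2^3 = 8 messages m ∈ F_2^3.
For each, compute codeword c = mG in F_2^6, then tally its weight.
  m = 000 → c = 000000, weight = 0.
  m = 100 → c = 001000, weight = 1.
  m = 010 → c = 101011, weight = 4.
  m = 110 → c = 100011, weight = 3.
  m = 001 → c = 010001, weight = 2.
  m = 101 → c = 011001, weight = 3.
  m = 011 → c = 111010, weight = 4.
  m = 111 → c = 110010, weight = 3.
Tally weights:
  weight 0: 1 codewords.
  weight 1: 1 codewords.
  weight 2: 1 codewords.
  weight 3: 3 codewords.
  weight 4: 2 codewords.
Minimum distance d = smallest w > 0 with A_w > 0 = 1.
Sanity: Σ A_w = 8 = 2^3 = 8 ✓.


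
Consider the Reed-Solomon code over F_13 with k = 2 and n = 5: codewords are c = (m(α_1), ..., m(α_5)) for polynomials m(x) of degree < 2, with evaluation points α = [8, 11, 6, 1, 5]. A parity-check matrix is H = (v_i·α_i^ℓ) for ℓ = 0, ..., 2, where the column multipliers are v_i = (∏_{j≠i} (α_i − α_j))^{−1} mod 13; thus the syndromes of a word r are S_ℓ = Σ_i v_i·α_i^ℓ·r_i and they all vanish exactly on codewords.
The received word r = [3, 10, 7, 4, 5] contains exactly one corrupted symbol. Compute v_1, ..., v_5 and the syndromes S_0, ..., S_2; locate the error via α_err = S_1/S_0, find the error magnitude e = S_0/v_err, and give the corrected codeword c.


S = (8, 1, 5), error at position 5, error magnitude e = 9, c = [3, 10, 7, 4, 9].

Step 1: column multipliers v_i = (∏_{j≠i}(α_i − α_j))^{−1} mod 13.
  i = 1 (α = 8): (8−11)(8−6)(8−1)(8−5) = (−3)·2·7·3 = −126 ≡ 4, so v_1 = 4^{−1} = 10 (mod 13).
  i = 2 (α = 11): (11−8)(11−6)(11−1)(11−5) = 3·5·10·6 = 900 ≡ 3, so v_2 = 3^{−1} = 9 (mod 13).
  i = 3 (α = 6): (6−8)(6−11)(6−1)(6−5) = (−2)·(−5)·5·1 = 50 ≡ 11, so v_3 = 11^{−1} = 6 (mod 13).
  i = 4 (α = 1): (1−8)(1−11)(1−6)(1−5) = (−7)·(−10)·(−5)·(−4) = 1400 ≡ 9, so v_4 = 9^{−1} = 3 (mod 13).
  i = 5 (α = 5): (5−8)(5−11)(5−6)(5−1) = (−3)·(−6)·(−1)·4 = −72 ≡ 6, so v_5 = 6^{−1} = 11 (mod 13).
  v = [10, 9, 6, 3, 11].
Step 2: syndromes of r = [3, 10, 7, 4, 5] (all sums mod 13).
  S_0 = Σ v_i r_i = 10·3 + 9·10 + 6·7 + 3·4 + 11·5 = 229 ≡ 8.
  S_1 = Σ v_i α_i r_i = 10·8·3 + 9·11·10 + 6·6·7 + 3·1·4 + 11·5·5 = 1769 ≡ 1.
  α_i^2 mod 13 = [12, 4, 10, 1, 12].
  S_2 = Σ v_i α_i^2 r_i = 10·12·3 + 9·4·10 + 6·10·7 + 3·1·4 + 11·12·5 = 1812 ≡ 5.
  S = (8, 1, 5) ≠ 0, so r is not a codeword (an error is present).
Step 3: locate the error. For a single error e at position i, S_ℓ = v_i·e·α_i^ℓ, so α_err = S_1/S_0.
  S_0^{−1} = 8^{−1} = 5 (mod 13), so α_err = 1·5 = 5 ≡ 5 = α_5. Error position i = 5.
  Consistency check: S_2/S_1 = 5·1 = 5 ≡ 5 = α_err ✓ (single-error assumption holds).
Step 4: error magnitude e = S_0/v_5 = S_0·∏_{j≠5}(α_5 − α_j) = 8·6 = 48 ≡ 9 (mod 13).
Step 5: correct position 5: c_5 = r_5 − e = 5 − 9 ≡ 9 (mod 13). Hence c = [3, 10, 7, 4, 9].
  Check: interpolating c through the α_i gives m(x) = 6 + 11·x (degree < 2) with m(α_i) = c_i for every i, so c is indeed a codeword.


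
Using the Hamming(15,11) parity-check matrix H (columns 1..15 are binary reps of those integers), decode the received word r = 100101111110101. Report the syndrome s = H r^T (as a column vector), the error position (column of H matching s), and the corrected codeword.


s = (0, 1, 1, 0)^T, error position = 6, corrected codeword c = 100100111110101

Compute s = H r^T mod 2 one row at a time:
  s_1 = 1 + 1 + 1 + 1 + 0 + 1 + 0 + 1 = 6 ≡ 0 (mod 2).
  s_2 = 1 + 0 + 1 + 1 + 0 + 1 + 0 + 1 = 5 ≡ 1 (mod 2).
  s_3 = 0 + 0 + 1 + 1 + 1 + 1 + 0 + 1 = 5 ≡ 1 (mod 2).
  s_4 = 1 + 0 + 0 + 1 + 1 + 1 + 1 + 1 = 6 ≡ 0 (mod 2).
s = (0, 1, 1, 0)^T — this equals column 6 of H (binary 0110), so error is at position 6.
Correct: flip bit 6 of r = 100101111110101 to get c = 100100111110101.


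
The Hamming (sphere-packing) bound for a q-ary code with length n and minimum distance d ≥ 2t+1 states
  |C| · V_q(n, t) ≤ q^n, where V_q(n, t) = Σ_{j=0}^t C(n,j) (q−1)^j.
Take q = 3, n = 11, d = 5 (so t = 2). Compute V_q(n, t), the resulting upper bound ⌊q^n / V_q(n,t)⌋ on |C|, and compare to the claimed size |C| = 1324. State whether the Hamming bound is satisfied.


V_q(n, t) = 243, q^n = 177147, Hamming bound = 729, |C| = 1324 > bound (violated).

Step 1: Compute V_q(n, t) = Σ_{j=0}^2 C(n, j) (q−1)^j.
  j = 0: C(11,0)·(2)^0 = 1·1 = 1.
  j = 1: C(11,1)·(2)^1 = 11·2 = 22.
  j = 2: C(11,2)·(2)^2 = 55·4 = 220.
  V_q(n, t) = 1 + 22 + 220 = 243.
Step 2: q^n = 3^11 = 177147.
Step 3: Hamming bound ⌊q^n / V_q(n,t)⌋ = ⌊177147/243⌋ = 729.
Step 4: Compare |C| = 1324 to 729: violated.
The claimed |C| lies above the Hamming bound, so no 3-ary code of length 11 with d ≥ 5 can have 1324 codewords.


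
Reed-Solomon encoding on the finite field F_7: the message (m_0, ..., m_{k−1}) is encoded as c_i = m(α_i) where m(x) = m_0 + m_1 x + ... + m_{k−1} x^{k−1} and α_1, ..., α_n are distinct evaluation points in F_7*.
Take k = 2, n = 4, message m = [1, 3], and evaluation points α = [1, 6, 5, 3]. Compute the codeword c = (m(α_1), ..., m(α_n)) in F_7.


c = [4, 5, 2, 3]

Message polynomial: m(x) = 1 + 3·x (mod 7).
For each evaluation point α_i, compute m(α_i) mod 7:
  α_1 = 1: Horner steps 3 → 4, so m(1) = 4.
  α_2 = 6: Horner steps 3 → 5, so m(6) = 5.
  α_3 = 5: Horner steps 3 → 2, so m(5) = 2.
  α_4 = 3: Horner steps 3 → 3, so m(3) = 3.
Codeword c = [4, 5, 2, 3] ∈ F_7^4.


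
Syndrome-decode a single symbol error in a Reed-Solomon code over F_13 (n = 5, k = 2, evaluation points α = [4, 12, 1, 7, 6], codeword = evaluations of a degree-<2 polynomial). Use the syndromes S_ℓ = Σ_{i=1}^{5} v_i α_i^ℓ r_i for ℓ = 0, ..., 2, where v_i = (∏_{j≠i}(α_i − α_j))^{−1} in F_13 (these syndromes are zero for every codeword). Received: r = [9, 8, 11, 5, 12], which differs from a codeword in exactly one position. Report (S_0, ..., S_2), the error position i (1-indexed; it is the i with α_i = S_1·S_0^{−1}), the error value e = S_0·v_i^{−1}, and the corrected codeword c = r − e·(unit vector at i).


S = (11, 12, 6), error at position 4, error magnitude e = 11, c = [9, 8, 11, 7, 12].

Step 1: column multipliers v_i = (∏_{j≠i}(α_i − α_j))^{−1} mod 13.
  i = 1 (α = 4): (4−12)(4−1)(4−7)(4−6) = (−8)·3·(−3)·(−2) = −144 ≡ 12, so v_1 = 12^{−1} = 12 (mod 13).
  i = 2 (α = 12): (12−4)(12−1)(12−7)(12−6) = 8·11·5·6 = 2640 ≡ 1, so v_2 = 1^{−1} = 1 (mod 13).
  i = 3 (α = 1): (1−4)(1−12)(1−7)(1−6) = (−3)·(−11)·(−6)·(−5) = 990 ≡ 2, so v_3 = 2^{−1} = 7 (mod 13).
  i = 4 (α = 7): (7−4)(7−12)(7−1)(7−6) = 3·(−5)·6·1 = −90 ≡ 1, so v_4 = 1^{−1} = 1 (mod 13).
  i = 5 (α = 6): (6−4)(6−12)(6−1)(6−7) = 2·(−6)·5·(−1) = 60 ≡ 8, so v_5 = 8^{−1} = 5 (mod 13).
  v = [12, 1, 7, 1, 5].
Step 2: syndromes of r = [9, 8, 11, 5, 12] (all sums mod 13).
  S_0 = Σ v_i r_i = 12·9 + 1·8 + 7·11 + 1·5 + 5·12 = 258 ≡ 11.
  S_1 = Σ v_i α_i r_i = 12·4·9 + 1·12·8 + 7·1·11 + 1·7·5 + 5·6·12 = 1000 ≡ 12.
  α_i^2 mod 13 = [3, 1, 1, 10, 10].
  S_2 = Σ v_i α_i^2 r_i = 12·3·9 + 1·1·8 + 7·1·11 + 1·10·5 + 5·10·12 = 1059 ≡ 6.
  S = (11, 12, 6) ≠ 0, so r is not a codeword (an error is present).
Step 3: locate the error. For a single error e at position i, S_ℓ = v_i·e·α_i^ℓ, so α_err = S_1/S_0.
  S_0^{−1} = 11^{−1} = 6 (mod 13), so α_err = 12·6 = 72 ≡ 7 = α_4. Error position i = 4.
  Consistency check: S_2/S_1 = 6·12 = 72 ≡ 7 = α_err ✓ (single-error assumption holds).
Step 4: error magnitude e = S_0/v_4 = S_0·∏_{j≠4}(α_4 − α_j) = 11·1 = 11 ≡ 11 (mod 13).
Step 5: correct position 4: c_4 = r_4 − e = 5 − 11 ≡ 7 (mod 13). Hence c = [9, 8, 11, 7, 12].
  Check: interpolating c through the α_i gives m(x) = 3 + 8·x (degree < 2) with m(α_i) = c_i for every i, so c is indeed a codeword.


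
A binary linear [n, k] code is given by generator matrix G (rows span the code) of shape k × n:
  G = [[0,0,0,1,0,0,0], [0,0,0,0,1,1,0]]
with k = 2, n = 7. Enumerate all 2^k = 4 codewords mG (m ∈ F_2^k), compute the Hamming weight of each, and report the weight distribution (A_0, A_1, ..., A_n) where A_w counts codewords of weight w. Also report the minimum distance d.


Weight distribution: A_0 = 1, A_1 = 1, A_2 = 1, A_3 = 1. Minimum distance d = 1.

Enumerate all 2^2 = 4 messages m ∈ F_2^2.
For each, compute codeword c = mG in F_2^7, then tally its weight.
  m = 00 → c = 0000000, weight = 0.
  m = 10 → c = 0001000, weight = 1.
  m = 01 → c = 0000110, weight = 2.
  m = 11 → c = 0001110, weight = 3.
Tally weights:
  weight 0: 1 codewords.
  weight 1: 1 codewords.
  weight 2: 1 codewords.
  weight 3: 1 codewords.
Minimum distance d = smallest w > 0 with A_w > 0 = 1.
Sanity: Σ A_w = 4 = 2^2 = 4 ✓.
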